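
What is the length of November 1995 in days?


November 1995

30 days


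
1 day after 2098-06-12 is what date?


Start: 2098-06-12, add 1 day
June 2098 has 30 days; 12 + 1 = 13 stays within June

Result: 2098-06-13


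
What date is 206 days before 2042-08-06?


Start: 2042-08-06, subtract 206 days
Back 6 days from August 6 reaches July 31, 2042 -> 200 left
July 2042 has 31 days -> back to June 30, 2042 -> 169 left
June 2042 has 30 days -> back to May 31, 2042 -> 139 left
May 2042 has 31 days -> back to April 30, 2042 -> 108 left
April 2042 has 30 days -> back to March 31, 2042 -> 78 left
March 2042 has 31 days -> back to February 28, 2042 -> 47 left
February 2042 has 28 days -> back to January 31, 2042 -> 19 left
January 2042: 31 - 19 = 12 -> lands on January 12

Result: 2042-01-12


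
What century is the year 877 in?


Century = (year - 1) // 100 + 1
= (877 - 1) // 100 + 1
= 876 // 100 + 1
= 8 + 1

9th century


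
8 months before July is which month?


July is month 7
7 - 8 = -1; wrap: -1 + 12 = 11

November


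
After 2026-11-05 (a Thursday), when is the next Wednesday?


Current: Thursday
Target: Wednesday
Days ahead: 6

Next Wednesday: 2026-11-11


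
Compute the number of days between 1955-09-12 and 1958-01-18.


From 1955-09-12 to 1958-01-18
1955-09-12: days before September = 31 + 28 + 31 + 30 + 31 + 30 + 31 + 31 = 243 (1955 is not a leap year); day of year = 243 + 12 = 255
1958-01-18: day of year = 18
Rest of 1955: 365 - 255 = 110
Full years 1956 (366), 1957 (365): 731
Total = 110 + 731 + 18 = 859

859 days


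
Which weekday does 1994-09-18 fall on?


Date: September 18, 1994
Anchor: Jan 1, 1994. With p = 1994 - 1 = 1993: (p + p//4 - p//100 + p//400) mod 7 = (1993 + 498 - 19 + 4) mod 7 = 2476 mod 7 = 5 -> Saturday (Mon=0 ... Sun=6)
Days before September (Jan-Aug): 243; offset = 243 + 18 - 1 = 260
Weekday index = (5 + 260) mod 7 = 6

Day of the week: Sunday


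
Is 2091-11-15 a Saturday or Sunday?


Anchor: Jan 1, 2091. With p = 2091 - 1 = 2090: (p + p//4 - p//100 + p//400) mod 7 = (2090 + 522 - 20 + 5) mod 7 = 2597 mod 7 = 0 -> Monday (Mon=0 ... Sun=6)
Day of year: 319; offset = 318
Weekday index = (0 + 318) mod 7 = 3 -> Thursday
Weekend days: Saturday, Sunday

No


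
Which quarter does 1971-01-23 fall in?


Month: January (month 1)
Q1: Jan-Mar, Q2: Apr-Jun, Q3: Jul-Sep, Q4: Oct-Dec

Q1


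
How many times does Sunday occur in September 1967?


September 1967 has 30 days
Anchor: Jan 1, 1967. With p = 1967 - 1 = 1966: (p + p//4 - p//100 + p//400) mod 7 = (1966 + 491 - 19 + 4) mod 7 = 2442 mod 7 = 6 -> Sunday (Mon=0 ... Sun=6)
Days before September (Jan-Aug): 243; September 1 index = (6 + 243) mod 7 = 4 -> Friday
First Sunday is September 3
Sundays: 3, 10, 17, 24

4 Sundays


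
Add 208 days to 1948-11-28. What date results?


Start: 1948-11-28, add 208 days
November 1948 has 30 days: 30 - 28 = 2 days to November 30 -> 206 left
December 1948 has 31 days -> 175 left
January 1949 has 31 days -> 144 left
February 1949 has 28 days -> 116 left
March 1949 has 31 days -> 85 left
April 1949 has 30 days -> 55 left
May 1949 has 31 days -> 24 left
June 1949: 24 <= 30 -> lands on June 24

Result: 1949-06-24


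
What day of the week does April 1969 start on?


Target: April 1, 1969
Anchor: Jan 1, 1969. With p = 1969 - 1 = 1968: (p + p//4 - p//100 + p//400) mod 7 = (1968 + 492 - 19 + 4) mod 7 = 2445 mod 7 = 2 -> Wednesday (Mon=0 ... Sun=6)
Days before April (Jan-Mar): 90 days
Weekday index = (2 + 90) mod 7 = 1

Tuesday


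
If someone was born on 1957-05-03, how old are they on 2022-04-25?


Birth: 1957-05-03
Reference: 2022-04-25
Year difference: 2022 - 1957 = 65
Birthday not yet reached in 2022, subtract 1

64 years old


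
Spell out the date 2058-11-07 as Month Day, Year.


ISO 2058-11-07 parses as year=2058, month=11, day=07
Month 11 -> November

November 7, 2058


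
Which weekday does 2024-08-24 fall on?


Date: August 24, 2024
Anchor: Jan 1, 2024. With p = 2024 - 1 = 2023: (p + p//4 - p//100 + p//400) mod 7 = (2023 + 505 - 20 + 5) mod 7 = 2513 mod 7 = 0 -> Monday (Mon=0 ... Sun=6)
Days before August (Jan-Jul): 213; offset = 213 + 24 - 1 = 236
Weekday index = (0 + 236) mod 7 = 5

Day of the week: Saturday


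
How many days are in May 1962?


May 1962

31 days


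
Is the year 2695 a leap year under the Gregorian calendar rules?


Gregorian leap year rule: divisible by 4, but not by 100, unless also by 400.
2695 is not divisible by 4 -> not a leap year

No


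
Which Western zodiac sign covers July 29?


Date: July 29
Conventional tropical zodiac dates: Leo from July 23 onward; Virgo starts August 23
July 29 falls within the Leo range

Leo


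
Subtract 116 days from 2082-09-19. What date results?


Start: 2082-09-19, subtract 116 days
Back 19 days from September 19 reaches August 31, 2082 -> 97 left
August 2082 has 31 days -> back to July 31, 2082 -> 66 left
July 2082 has 31 days -> back to June 30, 2082 -> 35 left
June 2082 has 30 days -> back to May 31, 2082 -> 5 left
May 2082: 31 - 5 = 26 -> lands on May 26

Result: 2082-05-26


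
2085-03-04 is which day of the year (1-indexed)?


Date: March 4, 2085
Days in months 1 through 2: 59
Plus 4 days in March

Day of year: 63


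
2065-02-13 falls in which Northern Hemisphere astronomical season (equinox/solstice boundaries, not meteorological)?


Date: February 13
Astronomical Winter (approx.; exact equinox/solstice day varies by year): December 21 to March 19
February 13 falls within the Winter window

Winter


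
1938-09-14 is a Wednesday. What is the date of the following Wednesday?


Current: Wednesday
Target: Wednesday
Days ahead: 7

Next Wednesday: 1938-09-21


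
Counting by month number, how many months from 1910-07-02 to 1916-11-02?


From July 1910 to November 1916
6 years * 12 = 72 months, plus 4 months = 76

76 months


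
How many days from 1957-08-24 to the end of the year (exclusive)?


Day of year: 236 of 365
Remaining = 365 - 236

129 days


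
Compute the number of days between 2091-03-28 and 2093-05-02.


From 2091-03-28 to 2093-05-02
2091-03-28: days before March = 31 + 28 = 59 (2091 is not a leap year); day of year = 59 + 28 = 87
2093-05-02: days before May = 31 + 28 + 31 + 30 = 120 (2093 is not a leap year); day of year = 120 + 2 = 122
Rest of 2091: 365 - 87 = 278
Full years 2092 (366): 366
Total = 278 + 366 + 122 = 766

766 days


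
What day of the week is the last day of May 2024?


May 2024 has 31 days
Anchor: Jan 1, 2024. With p = 2024 - 1 = 2023: (p + p//4 - p//100 + p//400) mod 7 = (2023 + 505 - 20 + 5) mod 7 = 2513 mod 7 = 0 -> Monday (Mon=0 ... Sun=6)
Days before May (Jan-Apr): 121; May 1 index = (0 + 121) mod 7 = 2 -> Wednesday
Last day offset: 31 - 1 = 30 days
Weekday index = (2 + 30) mod 7 = 4

Friday, May 31


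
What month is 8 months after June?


June is month 6
6 + 8 = 14; wrap: 14 - 12 = 2

February


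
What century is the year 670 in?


Century = (year - 1) // 100 + 1
= (670 - 1) // 100 + 1
= 669 // 100 + 1
= 6 + 1

7th century


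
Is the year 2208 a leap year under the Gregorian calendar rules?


Gregorian leap year rule: divisible by 4, but not by 100, unless also by 400.
2208 is divisible by 4 but not 100 -> leap year

Yes


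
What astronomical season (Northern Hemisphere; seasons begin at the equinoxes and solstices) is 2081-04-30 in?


Date: April 30
Astronomical Spring (approx.; exact equinox/solstice day varies by year): March 20 to June 20
April 30 falls within the Spring window

Spring


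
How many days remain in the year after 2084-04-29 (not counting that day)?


Day of year: 120 of 366
Remaining = 366 - 120

246 days


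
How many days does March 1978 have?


March 1978

31 days


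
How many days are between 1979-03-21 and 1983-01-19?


From 1979-03-21 to 1983-01-19
1979-03-21: days before March = 31 + 28 = 59 (1979 is not a leap year); day of year = 59 + 21 = 80
1983-01-19: day of year = 19
Rest of 1979: 365 - 80 = 285
Full years 1980 (366), 1981 (365), 1982 (365): 1096
Total = 285 + 1096 + 19 = 1400

1400 days


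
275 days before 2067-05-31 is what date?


Start: 2067-05-31, subtract 275 days
Back 31 days from May 31 reaches April 30, 2067 -> 244 left
April 2067 has 30 days -> back to March 31, 2067 -> 214 left
March 2067 has 31 days -> back to February 28, 2067 -> 183 left
February 2067 has 28 days -> back to January 31, 2067 -> 155 left
January 2067 has 31 days -> back to December 31, 2066 -> 124 left
December 2066 has 31 days -> back to November 30, 2066 -> 93 left
November 2066 has 30 days -> back to October 31, 2066 -> 63 left
October 2066 has 31 days -> back to September 30, 2066 -> 32 left
September 2066 has 30 days -> back to August 31, 2066 -> 2 left
August 2066: 31 - 2 = 29 -> lands on August 29

Result: 2066-08-29


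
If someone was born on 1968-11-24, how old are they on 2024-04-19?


Birth: 1968-11-24
Reference: 2024-04-19
Year difference: 2024 - 1968 = 56
Birthday not yet reached in 2024, subtract 1

55 years old


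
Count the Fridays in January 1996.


January 1996 has 31 days
Anchor: Jan 1, 1996. With p = 1996 - 1 = 1995: (p + p//4 - p//100 + p//400) mod 7 = (1995 + 498 - 19 + 4) mod 7 = 2478 mod 7 = 0 -> Monday (Mon=0 ... Sun=6)
January 1 is the anchor itself -> Monday
First Friday is January 5
Fridays: 5, 12, 19, 26

4 Fridays


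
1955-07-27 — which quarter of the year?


Month: July (month 7)
Q1: Jan-Mar, Q2: Apr-Jun, Q3: Jul-Sep, Q4: Oct-Dec

Q3


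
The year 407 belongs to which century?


Century = (year - 1) // 100 + 1
= (407 - 1) // 100 + 1
= 406 // 100 + 1
= 4 + 1

5th century


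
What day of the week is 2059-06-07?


Date: June 7, 2059
Anchor: Jan 1, 2059. With p = 2059 - 1 = 2058: (p + p//4 - p//100 + p//400) mod 7 = (2058 + 514 - 20 + 5) mod 7 = 2557 mod 7 = 2 -> Wednesday (Mon=0 ... Sun=6)
Days before June (Jan-May): 151; offset = 151 + 7 - 1 = 157
Weekday index = (2 + 157) mod 7 = 5

Day of the week: Saturday


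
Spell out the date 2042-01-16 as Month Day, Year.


ISO 2042-01-16 parses as year=2042, month=01, day=16
Month 1 -> January

January 16, 2042


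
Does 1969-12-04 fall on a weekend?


Anchor: Jan 1, 1969. With p = 1969 - 1 = 1968: (p + p//4 - p//100 + p//400) mod 7 = (1968 + 492 - 19 + 4) mod 7 = 2445 mod 7 = 2 -> Wednesday (Mon=0 ... Sun=6)
Day of year: 338; offset = 337
Weekday index = (2 + 337) mod 7 = 3 -> Thursday
Weekend days: Saturday, Sunday

No


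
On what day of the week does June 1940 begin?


Target: June 1, 1940
Anchor: Jan 1, 1940. With p = 1940 - 1 = 1939: (p + p//4 - p//100 + p//400) mod 7 = (1939 + 484 - 19 + 4) mod 7 = 2408 mod 7 = 0 -> Monday (Mon=0 ... Sun=6)
Days before June (Jan-May): 152 days
Weekday index = (0 + 152) mod 7 = 5

Saturday


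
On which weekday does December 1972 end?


December 1972 has 31 days
Anchor: Jan 1, 1972. With p = 1972 - 1 = 1971: (p + p//4 - p//100 + p//400) mod 7 = (1971 + 492 - 19 + 4) mod 7 = 2448 mod 7 = 5 -> Saturday (Mon=0 ... Sun=6)
Days before December (Jan-Nov): 335; December 1 index = (5 + 335) mod 7 = 4 -> Friday
Last day offset: 31 - 1 = 30 days
Weekday index = (4 + 30) mod 7 = 6

Sunday, December 31


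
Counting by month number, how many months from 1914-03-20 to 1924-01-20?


From March 1914 to January 1924
10 years * 12 = 120 months, minus 2 months = 118

118 months


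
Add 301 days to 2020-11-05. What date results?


Start: 2020-11-05, add 301 days
November 2020 has 30 days: 30 - 5 = 25 days to November 30 -> 276 left
December 2020 has 31 days -> 245 left
January 2021 has 31 days -> 214 left
February 2021 has 28 days -> 186 left
March 2021 has 31 days -> 155 left
April 2021 has 30 days -> 125 left
May 2021 has 31 days -> 94 left
June 2021 has 30 days -> 64 left
July 2021 has 31 days -> 33 left
August 2021 has 31 days -> 2 left
September 2021: 2 <= 30 -> lands on September 2

Result: 2021-09-02


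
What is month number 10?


Month 10 of 12

October


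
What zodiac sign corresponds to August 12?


Date: August 12
Conventional tropical zodiac dates: Leo from July 23 onward; Virgo starts August 23
August 12 falls within the Leo range

Leo


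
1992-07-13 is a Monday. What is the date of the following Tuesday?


Current: Monday
Target: Tuesday
Days ahead: 1

Next Tuesday: 1992-07-14


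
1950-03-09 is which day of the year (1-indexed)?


Date: March 9, 1950
Days in months 1 through 2: 59
Plus 9 days in March

Day of year: 68


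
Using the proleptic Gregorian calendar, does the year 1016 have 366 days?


Gregorian leap year rule: divisible by 4, but not by 100, unless also by 400.
1016 is divisible by 4 but not 100 -> leap year

Yes


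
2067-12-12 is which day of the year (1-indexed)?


Date: December 12, 2067
Days in months 1 through 11: 334
Plus 12 days in December

Day of year: 346


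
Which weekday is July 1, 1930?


Target: July 1, 1930
Anchor: Jan 1, 1930. With p = 1930 - 1 = 1929: (p + p//4 - p//100 + p//400) mod 7 = (1929 + 482 - 19 + 4) mod 7 = 2396 mod 7 = 2 -> Wednesday (Mon=0 ... Sun=6)
Days before July (Jan-Jun): 181 days
Weekday index = (2 + 181) mod 7 = 1

Tuesday


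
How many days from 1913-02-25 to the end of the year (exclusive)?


Day of year: 56 of 365
Remaining = 365 - 56

309 days


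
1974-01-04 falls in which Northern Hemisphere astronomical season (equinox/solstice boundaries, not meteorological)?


Date: January 4
Astronomical Winter (approx.; exact equinox/solstice day varies by year): December 21 to March 19
January 4 falls within the Winter window

Winter


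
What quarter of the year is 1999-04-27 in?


Month: April (month 4)
Q1: Jan-Mar, Q2: Apr-Jun, Q3: Jul-Sep, Q4: Oct-Dec

Q2


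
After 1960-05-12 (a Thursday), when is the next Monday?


Current: Thursday
Target: Monday
Days ahead: 4

Next Monday: 1960-05-16


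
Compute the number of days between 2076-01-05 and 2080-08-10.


From 2076-01-05 to 2080-08-10
2076-01-05: day of year = 5
2080-08-10: days before August = 31 + 29 + 31 + 30 + 31 + 30 + 31 = 213 (2080 is a leap year); day of year = 213 + 10 = 223
Rest of 2076: 366 - 5 = 361
Full years 2077 (365), 2078 (365), 2079 (365): 1095
Total = 361 + 1095 + 223 = 1679

1679 days


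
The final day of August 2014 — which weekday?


August 2014 has 31 days
Anchor: Jan 1, 2014. With p = 2014 - 1 = 2013: (p + p//4 - p//100 + p//400) mod 7 = (2013 + 503 - 20 + 5) mod 7 = 2501 mod 7 = 2 -> Wednesday (Mon=0 ... Sun=6)
Days before August (Jan-Jul): 212; August 1 index = (2 + 212) mod 7 = 4 -> Friday
Last day offset: 31 - 1 = 30 days
Weekday index = (4 + 30) mod 7 = 6

Sunday, August 31


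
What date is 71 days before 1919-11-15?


Start: 1919-11-15, subtract 71 days
Back 15 days from November 15 reaches October 31, 1919 -> 56 left
October 1919 has 31 days -> back to September 30, 1919 -> 25 left
September 1919: 30 - 25 = 5 -> lands on September 5

Result: 1919-09-05


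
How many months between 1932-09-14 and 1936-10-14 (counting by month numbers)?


From September 1932 to October 1936
4 years * 12 = 48 months, plus 1 month = 49

49 months


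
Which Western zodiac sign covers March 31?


Date: March 31
Conventional tropical zodiac dates: Aries from March 21 onward; Taurus starts April 20
March 31 falls within the Aries range

Aries


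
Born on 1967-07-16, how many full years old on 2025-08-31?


Birth: 1967-07-16
Reference: 2025-08-31
Year difference: 2025 - 1967 = 58

58 years old


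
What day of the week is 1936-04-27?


Date: April 27, 1936
Anchor: Jan 1, 1936. With p = 1936 - 1 = 1935: (p + p//4 - p//100 + p//400) mod 7 = (1935 + 483 - 19 + 4) mod 7 = 2403 mod 7 = 2 -> Wednesday (Mon=0 ... Sun=6)
Days before April (Jan-Mar): 91; offset = 91 + 27 - 1 = 117
Weekday index = (2 + 117) mod 7 = 0

Day of the week: Monday


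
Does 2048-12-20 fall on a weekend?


Anchor: Jan 1, 2048. With p = 2048 - 1 = 2047: (p + p//4 - p//100 + p//400) mod 7 = (2047 + 511 - 20 + 5) mod 7 = 2543 mod 7 = 2 -> Wednesday (Mon=0 ... Sun=6)
Day of year: 355; offset = 354
Weekday index = (2 + 354) mod 7 = 6 -> Sunday
Weekend days: Saturday, Sunday

Yes


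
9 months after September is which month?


September is month 9
9 + 9 = 18; wrap: 18 - 12 = 6

June


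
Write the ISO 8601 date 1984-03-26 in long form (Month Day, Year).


ISO 1984-03-26 parses as year=1984, month=03, day=26
Month 3 -> March

March 26, 1984


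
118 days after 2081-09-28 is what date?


Start: 2081-09-28, add 118 days
September 2081 has 30 days: 30 - 28 = 2 days to September 30 -> 116 left
October 2081 has 31 days -> 85 left
November 2081 has 30 days -> 55 left
December 2081 has 31 days -> 24 left
January 2082: 24 <= 31 -> lands on January 24

Result: 2082-01-24


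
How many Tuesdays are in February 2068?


February 2068 has 29 days
Anchor: Jan 1, 2068. With p = 2068 - 1 = 2067: (p + p//4 - p//100 + p//400) mod 7 = (2067 + 516 - 20 + 5) mod 7 = 2568 mod 7 = 6 -> Sunday (Mon=0 ... Sun=6)
Days before February (Jan): 31; February 1 index = (6 + 31) mod 7 = 2 -> Wednesday
First Tuesday is February 7
Tuesdays: 7, 14, 21, 28

4 Tuesdays


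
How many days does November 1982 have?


November 1982

30 days


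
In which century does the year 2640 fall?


Century = (year - 1) // 100 + 1
= (2640 - 1) // 100 + 1
= 2639 // 100 + 1
= 26 + 1

27th century


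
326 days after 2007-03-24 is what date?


Start: 2007-03-24, add 326 days
March 2007 has 31 days: 31 - 24 = 7 days to March 31 -> 319 left
April 2007 has 30 days -> 289 left
May 2007 has 31 days -> 258 left
June 2007 has 30 days -> 228 left
July 2007 has 31 days -> 197 left
August 2007 has 31 days -> 166 left
September 2007 has 30 days -> 136 left
October 2007 has 31 days -> 105 left
November 2007 has 30 days -> 75 left
December 2007 has 31 days -> 44 left
January 2008 has 31 days -> 13 left
February 2008: 13 <= 29 -> lands on February 13

Result: 2008-02-13


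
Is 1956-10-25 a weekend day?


Anchor: Jan 1, 1956. With p = 1956 - 1 = 1955: (p + p//4 - p//100 + p//400) mod 7 = (1955 + 488 - 19 + 4) mod 7 = 2428 mod 7 = 6 -> Sunday (Mon=0 ... Sun=6)
Day of year: 299; offset = 298
Weekday index = (6 + 298) mod 7 = 3 -> Thursday
Weekend days: Saturday, Sunday

No


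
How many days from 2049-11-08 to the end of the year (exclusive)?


Day of year: 312 of 365
Remaining = 365 - 312

53 days


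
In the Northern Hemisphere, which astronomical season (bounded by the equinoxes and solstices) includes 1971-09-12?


Date: September 12
Astronomical Summer (approx.; exact equinox/solstice day varies by year): June 21 to September 21
September 12 falls within the Summer window

Summer


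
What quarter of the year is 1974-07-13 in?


Month: July (month 7)
Q1: Jan-Mar, Q2: Apr-Jun, Q3: Jul-Sep, Q4: Oct-Dec

Q3


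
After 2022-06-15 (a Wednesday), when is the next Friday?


Current: Wednesday
Target: Friday
Days ahead: 2

Next Friday: 2022-06-17


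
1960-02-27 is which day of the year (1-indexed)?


Date: February 27, 1960
Days in months 1 through 1: 31
Plus 27 days in February

Day of year: 58


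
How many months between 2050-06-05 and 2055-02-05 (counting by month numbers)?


From June 2050 to February 2055
5 years * 12 = 60 months, minus 4 months = 56

56 months


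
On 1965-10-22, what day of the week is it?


Date: October 22, 1965
Anchor: Jan 1, 1965. With p = 1965 - 1 = 1964: (p + p//4 - p//100 + p//400) mod 7 = (1964 + 491 - 19 + 4) mod 7 = 2440 mod 7 = 4 -> Friday (Mon=0 ... Sun=6)
Days before October (Jan-Sep): 273; offset = 273 + 22 - 1 = 294
Weekday index = (4 + 294) mod 7 = 4

Day of the week: Friday


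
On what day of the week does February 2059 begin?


Target: February 1, 2059
Anchor: Jan 1, 2059. With p = 2059 - 1 = 2058: (p + p//4 - p//100 + p//400) mod 7 = (2058 + 514 - 20 + 5) mod 7 = 2557 mod 7 = 2 -> Wednesday (Mon=0 ... Sun=6)
Days before February (Jan): 31 days
Weekday index = (2 + 31) mod 7 = 5

Saturday


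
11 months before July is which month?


July is month 7
7 - 11 = -4; wrap: -4 + 12 = 8

August


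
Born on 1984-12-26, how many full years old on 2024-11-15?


Birth: 1984-12-26
Reference: 2024-11-15
Year difference: 2024 - 1984 = 40
Birthday not yet reached in 2024, subtract 1

39 years old


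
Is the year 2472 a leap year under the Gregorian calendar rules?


Gregorian leap year rule: divisible by 4, but not by 100, unless also by 400.
2472 is divisible by 4 but not 100 -> leap year

Yes


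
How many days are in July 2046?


July 2046

31 days


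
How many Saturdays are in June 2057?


June 2057 has 30 days
Anchor: Jan 1, 2057. With p = 2057 - 1 = 2056: (p + p//4 - p//100 + p//400) mod 7 = (2056 + 514 - 20 + 5) mod 7 = 2555 mod 7 = 0 -> Monday (Mon=0 ... Sun=6)
Days before June (Jan-May): 151; June 1 index = (0 + 151) mod 7 = 4 -> Friday
First Saturday is June 2
Saturdays: 2, 9, 16, 23, 30

5 Saturdays


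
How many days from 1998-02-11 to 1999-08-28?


From 1998-02-11 to 1999-08-28
1998-02-11: days before February = 31; day of year = 31 + 11 = 42
1999-08-28: days before August = 31 + 28 + 31 + 30 + 31 + 30 + 31 = 212 (1999 is not a leap year); day of year = 212 + 28 = 240
Rest of 1998: 365 - 42 = 323
Total = 323 + 240 = 563

563 days


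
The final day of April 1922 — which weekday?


April 1922 has 30 days
Anchor: Jan 1, 1922. With p = 1922 - 1 = 1921: (p + p//4 - p//100 + p//400) mod 7 = (1921 + 480 - 19 + 4) mod 7 = 2386 mod 7 = 6 -> Sunday (Mon=0 ... Sun=6)
Days before April (Jan-Mar): 90; April 1 index = (6 + 90) mod 7 = 5 -> Saturday
Last day offset: 30 - 1 = 29 days
Weekday index = (5 + 29) mod 7 = 6

Sunday, April 30


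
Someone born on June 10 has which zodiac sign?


Date: June 10
Conventional tropical zodiac dates: Gemini from May 21 onward; Cancer starts June 21
June 10 falls within the Gemini range

Gemini


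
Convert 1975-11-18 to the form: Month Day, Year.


ISO 1975-11-18 parses as year=1975, month=11, day=18
Month 11 -> November

November 18, 1975


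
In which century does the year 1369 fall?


Century = (year - 1) // 100 + 1
= (1369 - 1) // 100 + 1
= 1368 // 100 + 1
= 13 + 1

14th century


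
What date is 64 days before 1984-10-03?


Start: 1984-10-03, subtract 64 days
Back 3 days from October 3 reaches September 30, 1984 -> 61 left
September 1984 has 30 days -> back to August 31, 1984 -> 31 left
August 1984 has 31 days -> back to July 31, 1984 -> 0 left
July 1984: 31 - 0 = 31 -> lands on July 31

Result: 1984-07-31


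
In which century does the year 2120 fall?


Century = (year - 1) // 100 + 1
= (2120 - 1) // 100 + 1
= 2119 // 100 + 1
= 21 + 1

22nd century


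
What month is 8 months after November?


November is month 11
11 + 8 = 19; wrap: 19 - 12 = 7

July


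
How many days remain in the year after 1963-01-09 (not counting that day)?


Day of year: 9 of 365
Remaining = 365 - 9

356 days


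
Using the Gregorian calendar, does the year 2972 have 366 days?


Gregorian leap year rule: divisible by 4, but not by 100, unless also by 400.
2972 is divisible by 4 but not 100 -> leap year

Yes


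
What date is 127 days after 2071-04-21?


Start: 2071-04-21, add 127 days
April 2071 has 30 days: 30 - 21 = 9 days to April 30 -> 118 left
May 2071 has 31 days -> 87 left
June 2071 has 30 days -> 57 left
July 2071 has 31 days -> 26 left
August 2071: 26 <= 31 -> lands on August 26

Result: 2071-08-26


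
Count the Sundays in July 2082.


July 2082 has 31 days
Anchor: Jan 1, 2082. With p = 2082 - 1 = 2081: (p + p//4 - p//100 + p//400) mod 7 = (2081 + 520 - 20 + 5) mod 7 = 2586 mod 7 = 3 -> Thursday (Mon=0 ... Sun=6)
Days before July (Jan-Jun): 181; July 1 index = (3 + 181) mod 7 = 2 -> Wednesday
First Sunday is July 5
Sundays: 5, 12, 19, 26

4 Sundays


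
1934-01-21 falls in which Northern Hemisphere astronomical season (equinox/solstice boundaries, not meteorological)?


Date: January 21
Astronomical Winter (approx.; exact equinox/solstice day varies by year): December 21 to March 19
January 21 falls within the Winter window

Winter


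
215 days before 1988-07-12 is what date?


Start: 1988-07-12, subtract 215 days
Back 12 days from July 12 reaches June 30, 1988 -> 203 left
June 1988 has 30 days -> back to May 31, 1988 -> 173 left
May 1988 has 31 days -> back to April 30, 1988 -> 142 left
April 1988 has 30 days -> back to March 31, 1988 -> 112 left
March 1988 has 31 days -> back to February 29, 1988 -> 81 left
February 1988 has 29 days -> back to January 31, 1988 -> 52 left
January 1988 has 31 days -> back to December 31, 1987 -> 21 left
December 1987: 31 - 21 = 10 -> lands on December 10

Result: 1987-12-10


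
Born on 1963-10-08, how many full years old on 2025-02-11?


Birth: 1963-10-08
Reference: 2025-02-11
Year difference: 2025 - 1963 = 62
Birthday not yet reached in 2025, subtract 1

61 years old


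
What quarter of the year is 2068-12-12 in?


Month: December (month 12)
Q1: Jan-Mar, Q2: Apr-Jun, Q3: Jul-Sep, Q4: Oct-Dec

Q4


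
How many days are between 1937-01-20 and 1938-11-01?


From 1937-01-20 to 1938-11-01
1937-01-20: day of year = 20
1938-11-01: days before November = 31 + 28 + 31 + 30 + 31 + 30 + 31 + 31 + 30 + 31 = 304 (1938 is not a leap year); day of year = 304 + 1 = 305
Rest of 1937: 365 - 20 = 345
Total = 345 + 305 = 650

650 days


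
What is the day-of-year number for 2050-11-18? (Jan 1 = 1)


Date: November 18, 2050
Days in months 1 through 10: 304
Plus 18 days in November

Day of year: 322


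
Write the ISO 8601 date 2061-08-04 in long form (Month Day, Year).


ISO 2061-08-04 parses as year=2061, month=08, day=04
Month 8 -> August

August 4, 2061


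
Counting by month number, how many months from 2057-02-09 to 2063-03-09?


From February 2057 to March 2063
6 years * 12 = 72 months, plus 1 month = 73

73 months


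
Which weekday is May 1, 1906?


Target: May 1, 1906
Anchor: Jan 1, 1906. With p = 1906 - 1 = 1905: (p + p//4 - p//100 + p//400) mod 7 = (1905 + 476 - 19 + 4) mod 7 = 2366 mod 7 = 0 -> Monday (Mon=0 ... Sun=6)
Days before May (Jan-Apr): 120 days
Weekday index = (0 + 120) mod 7 = 1

Tuesday


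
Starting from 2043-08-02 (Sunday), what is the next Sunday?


Current: Sunday
Target: Sunday
Days ahead: 7

Next Sunday: 2043-08-09


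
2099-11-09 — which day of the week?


Date: November 9, 2099
Anchor: Jan 1, 2099. With p = 2099 - 1 = 2098: (p + p//4 - p//100 + p//400) mod 7 = (2098 + 524 - 20 + 5) mod 7 = 2607 mod 7 = 3 -> Thursday (Mon=0 ... Sun=6)
Days before November (Jan-Oct): 304; offset = 304 + 9 - 1 = 312
Weekday index = (3 + 312) mod 7 = 0

Day of the week: Monday


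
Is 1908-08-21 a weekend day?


Anchor: Jan 1, 1908. With p = 1908 - 1 = 1907: (p + p//4 - p//100 + p//400) mod 7 = (1907 + 476 - 19 + 4) mod 7 = 2368 mod 7 = 2 -> Wednesday (Mon=0 ... Sun=6)
Day of year: 234; offset = 233
Weekday index = (2 + 233) mod 7 = 4 -> Friday
Weekend days: Saturday, Sunday

No


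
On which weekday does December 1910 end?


December 1910 has 31 days
Anchor: Jan 1, 1910. With p = 1910 - 1 = 1909: (p + p//4 - p//100 + p//400) mod 7 = (1909 + 477 - 19 + 4) mod 7 = 2371 mod 7 = 5 -> Saturday (Mon=0 ... Sun=6)
Days before December (Jan-Nov): 334; December 1 index = (5 + 334) mod 7 = 3 -> Thursday
Last day offset: 31 - 1 = 30 days
Weekday index = (3 + 30) mod 7 = 5

Saturday, December 31


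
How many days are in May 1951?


May 1951

31 days


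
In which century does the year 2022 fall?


Century = (year - 1) // 100 + 1
= (2022 - 1) // 100 + 1
= 2021 // 100 + 1
= 20 + 1

21st century


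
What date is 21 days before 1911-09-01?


Start: 1911-09-01, subtract 21 days
Back 1 day from September 1 reaches August 31, 1911 -> 20 left
August 1911: 31 - 20 = 11 -> lands on August 11

Result: 1911-08-11


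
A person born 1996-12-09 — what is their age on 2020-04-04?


Birth: 1996-12-09
Reference: 2020-04-04
Year difference: 2020 - 1996 = 24
Birthday not yet reached in 2020, subtract 1

23 years old


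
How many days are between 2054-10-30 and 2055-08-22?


From 2054-10-30 to 2055-08-22
2054-10-30: days before October = 31 + 28 + 31 + 30 + 31 + 30 + 31 + 31 + 30 = 273 (2054 is not a leap year); day of year = 273 + 30 = 303
2055-08-22: days before August = 31 + 28 + 31 + 30 + 31 + 30 + 31 = 212 (2055 is not a leap year); day of year = 212 + 22 = 234
Rest of 2054: 365 - 303 = 62
Total = 62 + 234 = 296

296 days


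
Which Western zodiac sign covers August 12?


Date: August 12
Conventional tropical zodiac dates: Leo from July 23 onward; Virgo starts August 23
August 12 falls within the Leo range

Leo


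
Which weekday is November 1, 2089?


Target: November 1, 2089
Anchor: Jan 1, 2089. With p = 2089 - 1 = 2088: (p + p//4 - p//100 + p//400) mod 7 = (2088 + 522 - 20 + 5) mod 7 = 2595 mod 7 = 5 -> Saturday (Mon=0 ... Sun=6)
Days before November (Jan-Oct): 304 days
Weekday index = (5 + 304) mod 7 = 1

Tuesday


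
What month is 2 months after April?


April is month 4
4 + 2 = 6

June


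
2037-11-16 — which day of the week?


Date: November 16, 2037
Anchor: Jan 1, 2037. With p = 2037 - 1 = 2036: (p + p//4 - p//100 + p//400) mod 7 = (2036 + 509 - 20 + 5) mod 7 = 2530 mod 7 = 3 -> Thursday (Mon=0 ... Sun=6)
Days before November (Jan-Oct): 304; offset = 304 + 16 - 1 = 319
Weekday index = (3 + 319) mod 7 = 0

Day of the week: Monday


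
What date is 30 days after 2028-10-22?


Start: 2028-10-22, add 30 days
October 2028 has 31 days: 31 - 22 = 9 days to October 31 -> 21 left
November 2028: 21 <= 30 -> lands on November 21

Result: 2028-11-21


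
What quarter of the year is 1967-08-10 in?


Month: August (month 8)
Q1: Jan-Mar, Q2: Apr-Jun, Q3: Jul-Sep, Q4: Oct-Dec

Q3


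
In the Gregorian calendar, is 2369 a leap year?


Gregorian leap year rule: divisible by 4, but not by 100, unless also by 400.
2369 is not divisible by 4 -> not a leap year

No


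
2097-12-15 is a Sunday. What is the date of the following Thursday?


Current: Sunday
Target: Thursday
Days ahead: 4

Next Thursday: 2097-12-19


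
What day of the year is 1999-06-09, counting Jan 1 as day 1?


Date: June 9, 1999
Days in months 1 through 5: 151
Plus 9 days in June

Day of year: 160


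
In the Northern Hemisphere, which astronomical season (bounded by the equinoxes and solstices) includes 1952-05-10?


Date: May 10
Astronomical Spring (approx.; exact equinox/solstice day varies by year): March 20 to June 20
May 10 falls within the Spring window

Spring


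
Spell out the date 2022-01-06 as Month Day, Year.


ISO 2022-01-06 parses as year=2022, month=01, day=06
Month 1 -> January

January 6, 2022


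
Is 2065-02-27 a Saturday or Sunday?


Anchor: Jan 1, 2065. With p = 2065 - 1 = 2064: (p + p//4 - p//100 + p//400) mod 7 = (2064 + 516 - 20 + 5) mod 7 = 2565 mod 7 = 3 -> Thursday (Mon=0 ... Sun=6)
Day of year: 58; offset = 57
Weekday index = (3 + 57) mod 7 = 4 -> Friday
Weekend days: Saturday, Sunday

No


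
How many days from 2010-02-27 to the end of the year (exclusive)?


Day of year: 58 of 365
Remaining = 365 - 58

307 days


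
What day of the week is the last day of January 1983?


January 1983 has 31 days
Anchor: Jan 1, 1983. With p = 1983 - 1 = 1982: (p + p//4 - p//100 + p//400) mod 7 = (1982 + 495 - 19 + 4) mod 7 = 2462 mod 7 = 5 -> Saturday (Mon=0 ... Sun=6)
January 1 is the anchor itself -> Saturday
Last day offset: 31 - 1 = 30 days
Weekday index = (5 + 30) mod 7 = 0

Monday, January 31


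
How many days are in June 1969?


June 1969

30 days


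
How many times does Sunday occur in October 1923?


October 1923 has 31 days
Anchor: Jan 1, 1923. With p = 1923 - 1 = 1922: (p + p//4 - p//100 + p//400) mod 7 = (1922 + 480 - 19 + 4) mod 7 = 2387 mod 7 = 0 -> Monday (Mon=0 ... Sun=6)
Days before October (Jan-Sep): 273; October 1 index = (0 + 273) mod 7 = 0 -> Monday
First Sunday is October 7
Sundays: 7, 14, 21, 28

4 Sundays


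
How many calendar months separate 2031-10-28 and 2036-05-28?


From October 2031 to May 2036
5 years * 12 = 60 months, minus 5 months = 55

55 months


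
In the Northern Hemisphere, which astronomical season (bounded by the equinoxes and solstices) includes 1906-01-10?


Date: January 10
Astronomical Winter (approx.; exact equinox/solstice day varies by year): December 21 to March 19
January 10 falls within the Winter window

Winter


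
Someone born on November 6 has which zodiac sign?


Date: November 6
Conventional tropical zodiac dates: Scorpio from October 23 onward; Sagittarius starts November 22
November 6 falls within the Scorpio range

Scorpio


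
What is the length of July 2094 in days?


July 2094

31 days


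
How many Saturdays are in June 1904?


June 1904 has 30 days
Anchor: Jan 1, 1904. With p = 1904 - 1 = 1903: (p + p//4 - p//100 + p//400) mod 7 = (1903 + 475 - 19 + 4) mod 7 = 2363 mod 7 = 4 -> Friday (Mon=0 ... Sun=6)
Days before June (Jan-May): 152; June 1 index = (4 + 152) mod 7 = 2 -> Wednesday
First Saturday is June 4
Saturdays: 4, 11, 18, 25

4 Saturdays


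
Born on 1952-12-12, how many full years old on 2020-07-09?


Birth: 1952-12-12
Reference: 2020-07-09
Year difference: 2020 - 1952 = 68
Birthday not yet reached in 2020, subtract 1

67 years old


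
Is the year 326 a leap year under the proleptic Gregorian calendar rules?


Gregorian leap year rule: divisible by 4, but not by 100, unless also by 400.
326 is not divisible by 4 -> not a leap year

No


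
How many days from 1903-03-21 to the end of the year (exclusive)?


Day of year: 80 of 365
Remaining = 365 - 80

285 days


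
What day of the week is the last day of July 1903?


July 1903 has 31 days
Anchor: Jan 1, 1903. With p = 1903 - 1 = 1902: (p + p//4 - p//100 + p//400) mod 7 = (1902 + 475 - 19 + 4) mod 7 = 2362 mod 7 = 3 -> Thursday (Mon=0 ... Sun=6)
Days before July (Jan-Jun): 181; July 1 index = (3 + 181) mod 7 = 2 -> Wednesday
Last day offset: 31 - 1 = 30 days
Weekday index = (2 + 30) mod 7 = 4

Friday, July 31


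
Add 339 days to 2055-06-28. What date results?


Start: 2055-06-28, add 339 days
June 2055 has 30 days: 30 - 28 = 2 days to June 30 -> 337 left
July 2055 has 31 days -> 306 left
August 2055 has 31 days -> 275 left
September 2055 has 30 days -> 245 left
October 2055 has 31 days -> 214 left
November 2055 has 30 days -> 184 left
December 2055 has 31 days -> 153 left
January 2056 has 31 days -> 122 left
February 2056 has 29 days -> 93 left
March 2056 has 31 days -> 62 left
April 2056 has 30 days -> 32 left
May 2056 has 31 days -> 1 left
June 2056: 1 <= 30 -> lands on June 1

Result: 2056-06-01


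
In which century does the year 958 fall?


Century = (year - 1) // 100 + 1
= (958 - 1) // 100 + 1
= 957 // 100 + 1
= 9 + 1

10th century


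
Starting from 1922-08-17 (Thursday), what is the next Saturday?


Current: Thursday
Target: Saturday
Days ahead: 2

Next Saturday: 1922-08-19


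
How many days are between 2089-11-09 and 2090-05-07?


From 2089-11-09 to 2090-05-07
2089-11-09: days before November = 31 + 28 + 31 + 30 + 31 + 30 + 31 + 31 + 30 + 31 = 304 (2089 is not a leap year); day of year = 304 + 9 = 313
2090-05-07: days before May = 31 + 28 + 31 + 30 = 120 (2090 is not a leap year); day of year = 120 + 7 = 127
Rest of 2089: 365 - 313 = 52
Total = 52 + 127 = 179

179 days


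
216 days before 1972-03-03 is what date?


Start: 1972-03-03, subtract 216 days
Back 3 days from March 3 reaches February 29, 1972 -> 213 left
February 1972 has 29 days -> back to January 31, 1972 -> 184 left
January 1972 has 31 days -> back to December 31, 1971 -> 153 left
December 1971 has 31 days -> back to November 30, 1971 -> 122 left
November 1971 has 30 days -> back to October 31, 1971 -> 92 left
October 1971 has 31 days -> back to September 30, 1971 -> 61 left
September 1971 has 30 days -> back to August 31, 1971 -> 31 left
August 1971 has 31 days -> back to July 31, 1971 -> 0 left
July 1971: 31 - 0 = 31 -> lands on July 31

Result: 1971-07-31


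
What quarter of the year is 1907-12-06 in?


Month: December (month 12)
Q1: Jan-Mar, Q2: Apr-Jun, Q3: Jul-Sep, Q4: Oct-Dec

Q4


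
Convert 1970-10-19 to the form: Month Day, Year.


ISO 1970-10-19 parses as year=1970, month=10, day=19
Month 10 -> October

October 19, 1970


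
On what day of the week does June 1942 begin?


Target: June 1, 1942
Anchor: Jan 1, 1942. With p = 1942 - 1 = 1941: (p + p//4 - p//100 + p//400) mod 7 = (1941 + 485 - 19 + 4) mod 7 = 2411 mod 7 = 3 -> Thursday (Mon=0 ... Sun=6)
Days before June (Jan-May): 151 days
Weekday index = (3 + 151) mod 7 = 0

Monday


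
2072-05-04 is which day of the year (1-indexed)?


Date: May 4, 2072
Days in months 1 through 4: 121
Plus 4 days in May

Day of year: 125


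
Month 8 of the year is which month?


Month 8 of 12

August


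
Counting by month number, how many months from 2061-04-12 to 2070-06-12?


From April 2061 to June 2070
9 years * 12 = 108 months, plus 2 months = 110

110 months


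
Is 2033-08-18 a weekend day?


Anchor: Jan 1, 2033. With p = 2033 - 1 = 2032: (p + p//4 - p//100 + p//400) mod 7 = (2032 + 508 - 20 + 5) mod 7 = 2525 mod 7 = 5 -> Saturday (Mon=0 ... Sun=6)
Day of year: 230; offset = 229
Weekday index = (5 + 229) mod 7 = 3 -> Thursday
Weekend days: Saturday, Sunday

No


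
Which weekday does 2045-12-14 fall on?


Date: December 14, 2045
Anchor: Jan 1, 2045. With p = 2045 - 1 = 2044: (p + p//4 - p//100 + p//400) mod 7 = (2044 + 511 - 20 + 5) mod 7 = 2540 mod 7 = 6 -> Sunday (Mon=0 ... Sun=6)
Days before December (Jan-Nov): 334; offset = 334 + 14 - 1 = 347
Weekday index = (6 + 347) mod 7 = 3

Day of the week: Thursday


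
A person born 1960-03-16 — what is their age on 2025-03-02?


Birth: 1960-03-16
Reference: 2025-03-02
Year difference: 2025 - 1960 = 65
Birthday not yet reached in 2025, subtract 1

64 years old


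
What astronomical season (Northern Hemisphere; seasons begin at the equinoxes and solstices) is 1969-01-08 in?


Date: January 8
Astronomical Winter (approx.; exact equinox/solstice day varies by year): December 21 to March 19
January 8 falls within the Winter window

Winter


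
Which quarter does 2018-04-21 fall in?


Month: April (month 4)
Q1: Jan-Mar, Q2: Apr-Jun, Q3: Jul-Sep, Q4: Oct-Dec

Q2


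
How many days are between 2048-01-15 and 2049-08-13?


From 2048-01-15 to 2049-08-13
2048-01-15: day of year = 15
2049-08-13: days before August = 31 + 28 + 31 + 30 + 31 + 30 + 31 = 212 (2049 is not a leap year); day of year = 212 + 13 = 225
Rest of 2048: 366 - 15 = 351
Total = 351 + 225 = 576

576 days


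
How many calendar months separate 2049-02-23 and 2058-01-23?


From February 2049 to January 2058
9 years * 12 = 108 months, minus 1 month = 107

107 months


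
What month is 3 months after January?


January is month 1
1 + 3 = 4

April


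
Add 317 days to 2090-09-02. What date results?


Start: 2090-09-02, add 317 days
September 2090 has 30 days: 30 - 2 = 28 days to September 30 -> 289 left
October 2090 has 31 days -> 258 left
November 2090 has 30 days -> 228 left
December 2090 has 31 days -> 197 left
January 2091 has 31 days -> 166 left
February 2091 has 28 days -> 138 left
March 2091 has 31 days -> 107 left
April 2091 has 30 days -> 77 left
May 2091 has 31 days -> 46 left
June 2091 has 30 days -> 16 left
July 2091: 16 <= 31 -> lands on July 16

Result: 2091-07-16


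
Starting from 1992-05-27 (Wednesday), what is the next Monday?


Current: Wednesday
Target: Monday
Days ahead: 5

Next Monday: 1992-06-01
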